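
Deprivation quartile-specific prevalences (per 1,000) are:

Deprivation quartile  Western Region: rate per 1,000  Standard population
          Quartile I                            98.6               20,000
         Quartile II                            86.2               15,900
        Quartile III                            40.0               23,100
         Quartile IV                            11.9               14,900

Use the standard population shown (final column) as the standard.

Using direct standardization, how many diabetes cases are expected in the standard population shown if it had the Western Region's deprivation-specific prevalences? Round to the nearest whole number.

Expected diabetes cases = Σ (standard pop × deprivation-specific rate ÷ 1,000)
= 20,000×98.6/1,000 + 15,900×86.2/1,000 + 23,100×40.0/1,000 + 14,900×11.9/1,000
= 1972.00 + 1370.58 + 924.00 + 177.31 = 4443.89.

4444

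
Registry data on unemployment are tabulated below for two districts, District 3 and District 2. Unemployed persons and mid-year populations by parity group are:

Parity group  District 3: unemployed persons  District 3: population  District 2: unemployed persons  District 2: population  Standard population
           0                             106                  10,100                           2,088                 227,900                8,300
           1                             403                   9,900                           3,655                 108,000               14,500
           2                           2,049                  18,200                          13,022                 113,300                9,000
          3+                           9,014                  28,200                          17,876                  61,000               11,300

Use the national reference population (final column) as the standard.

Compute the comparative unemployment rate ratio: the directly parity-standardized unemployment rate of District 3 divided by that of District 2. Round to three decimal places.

Parity-specific rates per 1,000 for District 3: 10.495, 40.707, 112.582, 319.645.
For District 2: 9.162, 33.843, 114.934, 293.049.
Standard total = 43,100; weights = 0.1926, 0.3364, 0.2088, 0.2622.
District 3: 0.1926×10.495 + 0.3364×40.707 + 0.2088×112.582 + 0.2622×319.645 = 123.0301 per 1,000.
District 2: 0.1926×9.162 + 0.3364×33.843 + 0.2088×114.934 + 0.2622×293.049 = 113.9819 per 1,000.
Ratio = 123.0301 ÷ 113.9819 = 1.07938.

1.079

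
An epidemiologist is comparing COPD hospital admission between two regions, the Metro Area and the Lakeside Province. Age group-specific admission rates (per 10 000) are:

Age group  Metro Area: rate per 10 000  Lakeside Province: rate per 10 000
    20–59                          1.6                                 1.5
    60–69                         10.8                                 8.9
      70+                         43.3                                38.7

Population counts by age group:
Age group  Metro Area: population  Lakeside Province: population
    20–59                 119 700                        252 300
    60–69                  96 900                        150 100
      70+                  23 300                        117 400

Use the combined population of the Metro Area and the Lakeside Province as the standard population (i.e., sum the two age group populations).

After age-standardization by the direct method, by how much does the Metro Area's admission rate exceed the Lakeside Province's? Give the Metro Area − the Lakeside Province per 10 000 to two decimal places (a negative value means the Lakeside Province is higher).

1.52

Combined standard total = 759 700; weights = 0.4897, 0.3251, 0.1852.
The Metro Area: 0.4897×1.6 + 0.3251×10.8 + 0.1852×43.3 = 12.3142 per 10 000.
The Lakeside Province: 0.4897×1.5 + 0.3251×8.9 + 0.1852×38.7 = 10.7956 per 10 000.
Difference = 12.3142 − 10.7956 = 1.5187.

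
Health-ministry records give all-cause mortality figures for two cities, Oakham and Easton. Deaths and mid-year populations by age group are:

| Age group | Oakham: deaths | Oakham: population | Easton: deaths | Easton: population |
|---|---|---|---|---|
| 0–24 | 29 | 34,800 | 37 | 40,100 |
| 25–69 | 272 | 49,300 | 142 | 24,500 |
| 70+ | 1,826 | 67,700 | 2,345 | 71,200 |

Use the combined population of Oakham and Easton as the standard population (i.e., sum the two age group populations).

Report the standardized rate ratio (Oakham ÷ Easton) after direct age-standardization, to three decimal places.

Age-specific rates per 1,000 for Oakham: 0.833, 5.517, 26.972.
For Easton: 0.923, 5.796, 32.935.
Combined standard total = 287,600; weights = 0.2604, 0.2566, 0.4830.
Oakham: 0.2604×0.833 + 0.2566×5.517 + 0.4830×26.972 = 14.6592 per 1,000.
Easton: 0.2604×0.923 + 0.2566×5.796 + 0.4830×32.935 = 17.6341 per 1,000.
Ratio = 14.6592 ÷ 17.6341 = 0.83130.

0.831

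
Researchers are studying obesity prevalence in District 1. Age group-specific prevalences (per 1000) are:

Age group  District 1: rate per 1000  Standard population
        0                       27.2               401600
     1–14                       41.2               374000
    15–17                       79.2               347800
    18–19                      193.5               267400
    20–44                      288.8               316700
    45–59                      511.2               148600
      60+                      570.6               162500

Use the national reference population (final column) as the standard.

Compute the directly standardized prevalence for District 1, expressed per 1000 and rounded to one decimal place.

181.2

Standard total = 2018600; weights = 0.1989, 0.1853, 0.1723, 0.1325, 0.1569, 0.0736, 0.0805.
Standardized rate: 0.1989×27.2 + 0.1853×41.2 + 0.1723×79.2 + 0.1325×193.5 + 0.1569×288.8 + 0.0736×511.2 + 0.0805×570.6 = 181.1997 per 1000.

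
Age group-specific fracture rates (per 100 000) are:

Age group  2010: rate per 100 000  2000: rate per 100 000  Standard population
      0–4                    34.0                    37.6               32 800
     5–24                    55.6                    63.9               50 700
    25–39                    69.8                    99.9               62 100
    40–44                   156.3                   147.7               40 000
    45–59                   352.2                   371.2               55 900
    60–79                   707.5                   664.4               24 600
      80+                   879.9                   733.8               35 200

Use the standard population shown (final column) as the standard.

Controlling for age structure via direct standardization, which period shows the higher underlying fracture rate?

2010

Standard total = 301 300; weights = 0.1089, 0.1683, 0.2061, 0.1328, 0.1855, 0.0816, 0.1168.
2010: 0.1089×34.0 + 0.1683×55.6 + 0.2061×69.8 + 0.1328×156.3 + 0.1855×352.2 + 0.0816×707.5 + 0.1168×879.9 = 274.0978 per 100 000.
2000: 0.1089×37.6 + 0.1683×63.9 + 0.2061×99.9 + 0.1328×147.7 + 0.1855×371.2 + 0.0816×664.4 + 0.1168×733.8 = 263.8861 per 100 000.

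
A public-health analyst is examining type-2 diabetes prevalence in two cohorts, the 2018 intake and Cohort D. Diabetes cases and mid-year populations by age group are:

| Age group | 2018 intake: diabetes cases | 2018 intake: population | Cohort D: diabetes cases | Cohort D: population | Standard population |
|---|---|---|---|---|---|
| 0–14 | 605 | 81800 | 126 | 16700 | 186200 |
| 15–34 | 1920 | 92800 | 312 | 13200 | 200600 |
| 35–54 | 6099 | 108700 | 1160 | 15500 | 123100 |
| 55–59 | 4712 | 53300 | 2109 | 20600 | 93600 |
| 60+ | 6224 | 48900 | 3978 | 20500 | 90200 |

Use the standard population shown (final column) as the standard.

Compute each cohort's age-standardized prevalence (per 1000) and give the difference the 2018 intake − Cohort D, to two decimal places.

Age-specific rates per 1000 for the 2018 intake: 7.396, 20.690, 56.109, 88.405, 127.280.
For Cohort D: 7.545, 23.636, 74.839, 102.379, 194.049.
Standard total = 693700; weights = 0.2684, 0.2892, 0.1775, 0.1349, 0.1300.
The 2018 intake: 0.2684×7.396 + 0.2892×20.690 + 0.1775×56.109 + 0.1349×88.405 + 0.1300×127.280 = 46.4031 per 1000.
Cohort D: 0.2684×7.545 + 0.2892×23.636 + 0.1775×74.839 + 0.1349×102.379 + 0.1300×194.049 = 61.1861 per 1000.
Difference = 46.4031 − 61.1861 = -14.7830.

-14.78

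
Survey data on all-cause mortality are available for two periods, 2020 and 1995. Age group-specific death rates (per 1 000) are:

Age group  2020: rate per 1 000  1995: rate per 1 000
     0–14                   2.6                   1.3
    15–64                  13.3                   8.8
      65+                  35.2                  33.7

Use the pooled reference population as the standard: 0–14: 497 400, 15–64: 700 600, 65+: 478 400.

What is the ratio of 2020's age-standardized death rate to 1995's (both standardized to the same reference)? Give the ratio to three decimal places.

1.197

Standard total = 1 676 400; weights = 0.2967, 0.4179, 0.2854.
2020: 0.2967×2.6 + 0.4179×13.3 + 0.2854×35.2 = 16.3749 per 1 000.
1995: 0.2967×1.3 + 0.4179×8.8 + 0.2854×33.7 = 13.6805 per 1 000.
Ratio = 16.3749 ÷ 13.6805 = 1.19695.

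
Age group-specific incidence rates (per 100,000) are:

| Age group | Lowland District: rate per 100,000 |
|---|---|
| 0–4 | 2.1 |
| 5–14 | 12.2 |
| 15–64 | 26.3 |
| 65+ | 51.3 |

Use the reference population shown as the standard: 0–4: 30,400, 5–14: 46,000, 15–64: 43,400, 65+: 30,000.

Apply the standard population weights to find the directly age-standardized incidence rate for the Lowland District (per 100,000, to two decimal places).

Standard total = 149,800; weights = 0.2029, 0.3071, 0.2897, 0.2003.
Standardized rate: 0.2029×2.1 + 0.3071×12.2 + 0.2897×26.3 + 0.2003×51.3 = 22.0658 per 100,000.

22.07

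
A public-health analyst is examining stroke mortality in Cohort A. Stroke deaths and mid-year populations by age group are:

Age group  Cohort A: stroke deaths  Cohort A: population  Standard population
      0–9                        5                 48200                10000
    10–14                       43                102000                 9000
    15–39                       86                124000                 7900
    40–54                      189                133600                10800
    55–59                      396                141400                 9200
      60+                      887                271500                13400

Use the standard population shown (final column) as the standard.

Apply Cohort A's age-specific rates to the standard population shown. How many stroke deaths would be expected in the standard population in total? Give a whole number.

95

Age-specific rates per 100000 for Cohort A: 10.37, 42.16, 69.35, 141.47, 280.06, 326.70.
Expected stroke deaths = Σ (standard pop × age-specific rate ÷ 100000)
= 10000×10.37/100000 + 9000×42.16/100000 + 7900×69.35/100000 + 10800×141.47/100000 + 9200×280.06/100000 + 13400×326.70/100000
= 1.04 + 3.79 + 5.48 + 15.28 + 25.77 + 43.78 = 95.13.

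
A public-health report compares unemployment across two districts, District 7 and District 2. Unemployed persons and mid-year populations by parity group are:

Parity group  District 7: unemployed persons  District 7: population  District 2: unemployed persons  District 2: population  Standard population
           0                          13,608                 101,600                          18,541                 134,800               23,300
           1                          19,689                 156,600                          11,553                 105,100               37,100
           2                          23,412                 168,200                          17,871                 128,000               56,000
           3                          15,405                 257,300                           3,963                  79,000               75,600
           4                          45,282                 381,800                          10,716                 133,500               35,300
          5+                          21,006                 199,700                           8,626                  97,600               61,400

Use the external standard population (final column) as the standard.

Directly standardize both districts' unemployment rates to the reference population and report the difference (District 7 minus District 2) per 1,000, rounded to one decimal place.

12.5

Parity-specific rates per 1,000 for District 7: 133.937, 125.728, 139.191, 59.872, 118.601, 105.188.
For District 2: 137.545, 109.924, 139.617, 50.165, 80.270, 88.381.
Standard total = 288,700; weights = 0.0807, 0.1285, 0.1940, 0.2619, 0.1223, 0.2127.
District 7: 0.0807×133.937 + 0.1285×125.728 + 0.1940×139.191 + 0.2619×59.872 + 0.1223×118.601 + 0.2127×105.188 = 106.5169 per 1,000.
District 2: 0.0807×137.545 + 0.1285×109.924 + 0.1940×139.617 + 0.2619×50.165 + 0.1223×80.270 + 0.2127×88.381 = 94.0564 per 1,000.
Difference = 106.5169 − 94.0564 = 12.4605.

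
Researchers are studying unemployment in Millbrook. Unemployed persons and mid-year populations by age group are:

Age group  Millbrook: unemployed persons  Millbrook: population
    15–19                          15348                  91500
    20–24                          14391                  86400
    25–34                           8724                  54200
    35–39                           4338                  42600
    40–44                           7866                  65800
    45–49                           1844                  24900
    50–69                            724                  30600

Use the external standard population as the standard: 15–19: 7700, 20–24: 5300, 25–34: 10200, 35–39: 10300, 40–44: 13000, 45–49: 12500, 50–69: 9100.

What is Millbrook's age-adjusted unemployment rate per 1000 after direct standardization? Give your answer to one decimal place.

111.0

Age-specific rates per 1000 for Millbrook: 167.738, 166.562, 160.959, 101.831, 119.544, 74.056, 23.660.
Standard total = 68100; weights = 0.1131, 0.0778, 0.1498, 0.1512, 0.1909, 0.1836, 0.1336.
Standardized rate: 0.1131×167.738 + 0.0778×166.562 + 0.1498×160.959 + 0.1512×101.831 + 0.1909×119.544 + 0.1836×74.056 + 0.1336×23.660 = 111.0145 per 1000.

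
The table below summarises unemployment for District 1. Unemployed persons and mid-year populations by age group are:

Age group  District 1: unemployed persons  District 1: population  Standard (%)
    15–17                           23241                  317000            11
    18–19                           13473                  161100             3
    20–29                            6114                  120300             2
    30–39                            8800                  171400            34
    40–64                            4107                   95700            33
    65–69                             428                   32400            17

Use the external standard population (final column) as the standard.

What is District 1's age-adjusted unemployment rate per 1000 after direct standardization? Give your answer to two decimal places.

Age-specific rates per 1000 for District 1: 73.315, 83.631, 50.823, 51.342, 42.915, 13.210.
Standard weights: 0.11, 0.03, 0.02, 0.34, 0.33, 0.17.
Standardized rate: 0.1100×73.315 + 0.0300×83.631 + 0.0200×50.823 + 0.3400×51.342 + 0.3300×42.915 + 0.1700×13.210 = 45.4541 per 1000.

45.45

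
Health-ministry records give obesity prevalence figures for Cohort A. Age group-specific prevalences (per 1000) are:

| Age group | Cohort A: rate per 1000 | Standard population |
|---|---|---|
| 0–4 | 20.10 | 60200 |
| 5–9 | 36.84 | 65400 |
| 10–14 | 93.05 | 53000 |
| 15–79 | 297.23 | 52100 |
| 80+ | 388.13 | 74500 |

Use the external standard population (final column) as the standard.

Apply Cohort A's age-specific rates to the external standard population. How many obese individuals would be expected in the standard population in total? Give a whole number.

52952

Expected obese individuals = Σ (standard pop × age-specific rate ÷ 1000)
= 60200×20.10/1000 + 65400×36.84/1000 + 53000×93.05/1000 + 52100×297.23/1000 + 74500×388.13/1000
= 1210.02 + 2409.34 + 4931.65 + 15485.68 + 28915.69 = 52952.37.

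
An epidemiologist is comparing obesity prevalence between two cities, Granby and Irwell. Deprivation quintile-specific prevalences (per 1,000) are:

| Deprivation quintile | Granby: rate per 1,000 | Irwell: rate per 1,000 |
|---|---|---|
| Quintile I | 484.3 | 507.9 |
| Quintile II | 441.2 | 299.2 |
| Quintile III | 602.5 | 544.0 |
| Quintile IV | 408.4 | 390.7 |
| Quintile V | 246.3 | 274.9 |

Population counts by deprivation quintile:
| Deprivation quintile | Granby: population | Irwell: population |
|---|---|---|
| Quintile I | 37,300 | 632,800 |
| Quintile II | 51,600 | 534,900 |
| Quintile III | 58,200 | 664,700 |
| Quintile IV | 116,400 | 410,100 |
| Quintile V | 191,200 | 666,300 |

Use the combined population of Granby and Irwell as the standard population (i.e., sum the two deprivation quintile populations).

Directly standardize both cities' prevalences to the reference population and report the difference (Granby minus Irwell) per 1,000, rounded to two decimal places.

Combined standard total = 3,363,500; weights = 0.1992, 0.1744, 0.2149, 0.1565, 0.2549.
Granby: 0.1992×484.3 + 0.1744×441.2 + 0.2149×602.5 + 0.1565×408.4 + 0.2549×246.3 = 429.6314 per 1,000.
Irwell: 0.1992×507.9 + 0.1744×299.2 + 0.2149×544.0 + 0.1565×390.7 + 0.2549×274.9 = 401.5200 per 1,000.
Difference = 429.6314 − 401.5200 = 28.1114.

28.11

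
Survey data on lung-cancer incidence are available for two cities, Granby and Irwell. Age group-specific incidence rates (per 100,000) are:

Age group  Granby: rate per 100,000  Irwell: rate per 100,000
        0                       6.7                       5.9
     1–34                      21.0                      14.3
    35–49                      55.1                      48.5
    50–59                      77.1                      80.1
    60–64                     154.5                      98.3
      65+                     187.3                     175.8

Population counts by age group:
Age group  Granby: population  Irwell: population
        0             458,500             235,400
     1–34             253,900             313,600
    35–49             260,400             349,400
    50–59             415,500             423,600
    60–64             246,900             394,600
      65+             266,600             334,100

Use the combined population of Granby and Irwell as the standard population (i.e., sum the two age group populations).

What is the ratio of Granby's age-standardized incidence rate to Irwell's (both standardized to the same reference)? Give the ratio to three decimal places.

1.176

Combined standard total = 3,952,500; weights = 0.1756, 0.1436, 0.1543, 0.2123, 0.1623, 0.1520.
Granby: 0.1756×6.7 + 0.1436×21.0 + 0.1543×55.1 + 0.2123×77.1 + 0.1623×154.5 + 0.1520×187.3 = 82.6019 per 100,000.
Irwell: 0.1756×5.9 + 0.1436×14.3 + 0.1543×48.5 + 0.2123×80.1 + 0.1623×98.3 + 0.1520×175.8 = 70.2490 per 100,000.
Ratio = 82.6019 ÷ 70.2490 = 1.17585.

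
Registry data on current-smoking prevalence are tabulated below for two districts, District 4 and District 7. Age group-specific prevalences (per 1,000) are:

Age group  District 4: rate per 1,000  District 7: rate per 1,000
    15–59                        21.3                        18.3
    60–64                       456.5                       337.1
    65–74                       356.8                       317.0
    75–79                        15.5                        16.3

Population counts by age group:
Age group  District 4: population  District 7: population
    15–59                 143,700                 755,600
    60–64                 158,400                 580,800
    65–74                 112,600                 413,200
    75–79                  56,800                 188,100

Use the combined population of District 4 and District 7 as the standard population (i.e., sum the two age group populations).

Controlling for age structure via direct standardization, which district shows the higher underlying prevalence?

Combined standard total = 2,409,200; weights = 0.3733, 0.3068, 0.2182, 0.1017.
District 4: 0.3733×21.3 + 0.3068×456.5 + 0.2182×356.8 + 0.1017×15.5 = 227.4619 per 1,000.
District 7: 0.3733×18.3 + 0.3068×337.1 + 0.2182×317.0 + 0.1017×16.3 = 181.1024 per 1,000.

District 4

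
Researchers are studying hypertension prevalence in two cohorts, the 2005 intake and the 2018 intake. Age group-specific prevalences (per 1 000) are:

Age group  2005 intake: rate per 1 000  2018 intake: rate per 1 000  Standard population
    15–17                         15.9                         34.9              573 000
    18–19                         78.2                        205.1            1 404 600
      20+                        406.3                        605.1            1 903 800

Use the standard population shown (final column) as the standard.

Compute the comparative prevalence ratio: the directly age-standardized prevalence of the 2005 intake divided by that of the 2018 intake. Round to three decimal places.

0.611

Standard total = 3 881 400; weights = 0.1476, 0.3619, 0.4905.
The 2005 intake: 0.1476×15.9 + 0.3619×78.2 + 0.4905×406.3 = 229.9336 per 1 000.
The 2018 intake: 0.1476×34.9 + 0.3619×205.1 + 0.4905×605.1 = 376.1711 per 1 000.
Ratio = 229.9336 ÷ 376.1711 = 0.61125.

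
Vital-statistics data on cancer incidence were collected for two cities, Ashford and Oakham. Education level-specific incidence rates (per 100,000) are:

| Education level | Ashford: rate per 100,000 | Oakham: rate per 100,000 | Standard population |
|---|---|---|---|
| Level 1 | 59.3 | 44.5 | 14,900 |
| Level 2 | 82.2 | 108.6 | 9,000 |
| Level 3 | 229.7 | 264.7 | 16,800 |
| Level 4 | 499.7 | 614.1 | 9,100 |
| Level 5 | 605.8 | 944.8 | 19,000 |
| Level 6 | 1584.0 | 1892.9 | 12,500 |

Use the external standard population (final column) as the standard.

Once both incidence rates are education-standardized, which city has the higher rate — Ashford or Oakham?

Oakham

Standard total = 81,300; weights = 0.1833, 0.1107, 0.2066, 0.1119, 0.2337, 0.1538.
Ashford: 0.1833×59.3 + 0.1107×82.2 + 0.2066×229.7 + 0.1119×499.7 + 0.2337×605.8 + 0.1538×1584.0 = 508.4846 per 100,000.
Oakham: 0.1833×44.5 + 0.1107×108.6 + 0.2066×264.7 + 0.1119×614.1 + 0.2337×944.8 + 0.1538×1892.9 = 655.4510 per 100,000.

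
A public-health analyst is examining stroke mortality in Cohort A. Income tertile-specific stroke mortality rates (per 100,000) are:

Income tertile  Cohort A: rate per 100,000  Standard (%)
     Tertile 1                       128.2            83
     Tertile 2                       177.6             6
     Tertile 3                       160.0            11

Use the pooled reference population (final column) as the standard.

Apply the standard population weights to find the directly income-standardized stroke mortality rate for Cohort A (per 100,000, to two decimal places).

Standard weights: 0.83, 0.06, 0.11.
Standardized rate: 0.8300×128.2 + 0.0600×177.6 + 0.1100×160.0 = 134.6620 per 100,000.

134.66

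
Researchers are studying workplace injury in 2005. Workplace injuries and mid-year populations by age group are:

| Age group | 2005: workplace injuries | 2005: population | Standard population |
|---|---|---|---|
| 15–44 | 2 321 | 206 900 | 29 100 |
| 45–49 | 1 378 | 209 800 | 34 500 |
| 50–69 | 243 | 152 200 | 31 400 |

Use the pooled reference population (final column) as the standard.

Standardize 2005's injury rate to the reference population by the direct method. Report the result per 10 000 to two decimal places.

Age-specific rates per 10 000 for 2005: 112.18, 65.68, 15.97.
Standard total = 95 000; weights = 0.3063, 0.3632, 0.3305.
Standardized rate: 0.3063×112.18 + 0.3632×65.68 + 0.3305×15.97 = 63.4924 per 10 000.

63.49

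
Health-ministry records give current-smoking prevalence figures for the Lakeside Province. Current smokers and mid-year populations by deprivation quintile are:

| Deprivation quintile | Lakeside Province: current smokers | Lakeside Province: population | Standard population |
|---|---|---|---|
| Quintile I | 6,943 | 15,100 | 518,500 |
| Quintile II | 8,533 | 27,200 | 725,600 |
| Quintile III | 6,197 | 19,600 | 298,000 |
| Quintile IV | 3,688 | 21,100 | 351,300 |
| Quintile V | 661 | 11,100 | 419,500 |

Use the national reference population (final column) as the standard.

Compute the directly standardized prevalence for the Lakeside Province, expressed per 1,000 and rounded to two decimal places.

279.58

Deprivation-specific rates per 1,000 for the Lakeside Province: 459.801, 313.713, 316.173, 174.787, 59.550.
Standard total = 2,312,900; weights = 0.2242, 0.3137, 0.1288, 0.1519, 0.1814.
Standardized rate: 0.2242×459.801 + 0.3137×313.713 + 0.1288×316.173 + 0.1519×174.787 + 0.1814×59.550 = 279.5800 per 1,000.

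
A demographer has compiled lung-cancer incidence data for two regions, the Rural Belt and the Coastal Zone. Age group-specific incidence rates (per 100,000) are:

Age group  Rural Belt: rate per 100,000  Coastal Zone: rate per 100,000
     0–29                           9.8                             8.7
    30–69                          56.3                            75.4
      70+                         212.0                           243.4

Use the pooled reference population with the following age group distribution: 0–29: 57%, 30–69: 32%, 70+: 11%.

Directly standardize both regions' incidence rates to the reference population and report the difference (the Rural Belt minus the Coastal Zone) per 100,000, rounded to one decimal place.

Standard weights: 0.57, 0.32, 0.11.
The Rural Belt: 0.5700×9.8 + 0.3200×56.3 + 0.1100×212.0 = 46.9220 per 100,000.
The Coastal Zone: 0.5700×8.7 + 0.3200×75.4 + 0.1100×243.4 = 55.8610 per 100,000.
Difference = 46.9220 − 55.8610 = -8.9390.

-8.9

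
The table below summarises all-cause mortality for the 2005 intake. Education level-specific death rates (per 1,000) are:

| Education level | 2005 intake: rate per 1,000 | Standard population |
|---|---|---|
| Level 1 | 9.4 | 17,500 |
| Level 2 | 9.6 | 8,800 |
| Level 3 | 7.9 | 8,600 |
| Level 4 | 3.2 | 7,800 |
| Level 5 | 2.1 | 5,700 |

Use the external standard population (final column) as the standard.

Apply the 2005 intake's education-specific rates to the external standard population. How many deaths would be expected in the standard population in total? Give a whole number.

354

Expected deaths = Σ (standard pop × education-specific rate ÷ 1,000)
= 17,500×9.4/1,000 + 8,800×9.6/1,000 + 8,600×7.9/1,000 + 7,800×3.2/1,000 + 5,700×2.1/1,000
= 164.50 + 84.48 + 67.94 + 24.96 + 11.97 = 353.85.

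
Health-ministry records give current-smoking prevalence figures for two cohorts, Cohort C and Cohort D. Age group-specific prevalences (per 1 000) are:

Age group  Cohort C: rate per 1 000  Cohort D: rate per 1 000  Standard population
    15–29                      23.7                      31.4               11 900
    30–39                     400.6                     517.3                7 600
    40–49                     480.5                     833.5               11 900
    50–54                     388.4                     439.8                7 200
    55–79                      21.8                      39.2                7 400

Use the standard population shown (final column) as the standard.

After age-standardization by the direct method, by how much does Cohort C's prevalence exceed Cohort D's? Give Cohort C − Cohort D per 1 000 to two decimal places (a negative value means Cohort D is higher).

Standard total = 46 000; weights = 0.2587, 0.1652, 0.2587, 0.1565, 0.1609.
Cohort C: 0.2587×23.7 + 0.1652×400.6 + 0.2587×480.5 + 0.1565×388.4 + 0.1609×21.8 = 260.9204 per 1 000.
Cohort D: 0.2587×31.4 + 0.1652×517.3 + 0.2587×833.5 + 0.1565×439.8 + 0.1609×39.2 = 384.3572 per 1 000.
Difference = 260.9204 − 384.3572 = -123.4367.

-123.44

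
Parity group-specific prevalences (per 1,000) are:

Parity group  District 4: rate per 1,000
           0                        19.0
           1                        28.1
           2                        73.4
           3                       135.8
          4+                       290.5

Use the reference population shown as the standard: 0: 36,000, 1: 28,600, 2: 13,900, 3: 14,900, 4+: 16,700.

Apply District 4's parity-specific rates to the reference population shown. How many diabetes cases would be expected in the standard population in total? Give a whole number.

Expected diabetes cases = Σ (standard pop × parity-specific rate ÷ 1,000)
= 36,000×19.0/1,000 + 28,600×28.1/1,000 + 13,900×73.4/1,000 + 14,900×135.8/1,000 + 16,700×290.5/1,000
= 684.00 + 803.66 + 1020.26 + 2023.42 + 4851.35 = 9382.69.

9383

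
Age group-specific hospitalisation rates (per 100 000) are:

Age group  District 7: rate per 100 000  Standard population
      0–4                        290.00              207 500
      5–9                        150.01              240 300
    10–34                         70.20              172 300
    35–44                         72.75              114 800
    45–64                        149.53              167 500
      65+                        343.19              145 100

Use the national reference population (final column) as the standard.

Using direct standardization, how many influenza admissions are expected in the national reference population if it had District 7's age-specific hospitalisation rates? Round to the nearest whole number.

1915

Expected influenza admissions = Σ (standard pop × age-specific rate ÷ 100 000)
= 207 500×290.00/100 000 + 240 300×150.01/100 000 + 172 300×70.20/100 000 + 114 800×72.75/100 000 + 167 500×149.53/100 000 + 145 100×343.19/100 000
= 601.75 + 360.47 + 120.95 + 83.52 + 250.46 + 497.97 = 1915.13.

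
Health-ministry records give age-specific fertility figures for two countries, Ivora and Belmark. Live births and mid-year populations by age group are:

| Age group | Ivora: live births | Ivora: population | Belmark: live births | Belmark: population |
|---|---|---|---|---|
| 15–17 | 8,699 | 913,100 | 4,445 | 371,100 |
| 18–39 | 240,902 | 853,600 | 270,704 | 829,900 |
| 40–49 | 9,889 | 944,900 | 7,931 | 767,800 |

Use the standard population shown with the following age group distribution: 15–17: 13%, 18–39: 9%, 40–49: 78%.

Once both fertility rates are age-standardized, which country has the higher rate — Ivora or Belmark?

Age-specific rates per 1,000 for Ivora: 9.527, 282.219, 10.466.
For Belmark: 11.978, 326.189, 10.330.
Standard weights: 0.13, 0.09, 0.78.
Ivora: 0.1300×9.527 + 0.0900×282.219 + 0.7800×10.466 = 34.8014 per 1,000.
Belmark: 0.1300×11.978 + 0.0900×326.189 + 0.7800×10.330 = 38.9711 per 1,000.

Belmark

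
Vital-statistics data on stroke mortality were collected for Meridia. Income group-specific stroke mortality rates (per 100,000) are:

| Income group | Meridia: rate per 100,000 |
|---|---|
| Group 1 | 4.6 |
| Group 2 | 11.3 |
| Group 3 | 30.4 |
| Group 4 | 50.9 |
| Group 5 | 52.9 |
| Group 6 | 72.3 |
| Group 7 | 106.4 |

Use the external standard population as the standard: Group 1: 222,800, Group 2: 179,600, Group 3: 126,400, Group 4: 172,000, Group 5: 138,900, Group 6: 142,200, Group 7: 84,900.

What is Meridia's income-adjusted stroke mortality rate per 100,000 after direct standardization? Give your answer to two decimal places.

39.66

Standard total = 1,066,800; weights = 0.2088, 0.1684, 0.1185, 0.1612, 0.1302, 0.1333, 0.0796.
Standardized rate: 0.2088×4.6 + 0.1684×11.3 + 0.1185×30.4 + 0.1612×50.9 + 0.1302×52.9 + 0.1333×72.3 + 0.0796×106.4 = 39.6644 per 100,000.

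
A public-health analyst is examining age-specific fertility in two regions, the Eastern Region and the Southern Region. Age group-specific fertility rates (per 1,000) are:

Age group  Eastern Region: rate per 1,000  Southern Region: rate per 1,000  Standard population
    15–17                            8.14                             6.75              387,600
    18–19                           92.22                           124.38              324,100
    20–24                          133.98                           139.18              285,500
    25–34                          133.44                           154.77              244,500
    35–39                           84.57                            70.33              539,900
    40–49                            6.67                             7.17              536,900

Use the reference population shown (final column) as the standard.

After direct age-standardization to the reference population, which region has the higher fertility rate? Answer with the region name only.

Southern Region

Standard total = 2,318,500; weights = 0.1672, 0.1398, 0.1231, 0.1055, 0.2329, 0.2316.
The Eastern Region: 0.1672×8.14 + 0.1398×92.22 + 0.1231×133.98 + 0.1055×133.44 + 0.2329×84.57 + 0.2316×6.67 = 66.0606 per 1,000.
The Southern Region: 0.1672×6.75 + 0.1398×124.38 + 0.1231×139.18 + 0.1055×154.77 + 0.2329×70.33 + 0.2316×7.17 = 70.0133 per 1,000.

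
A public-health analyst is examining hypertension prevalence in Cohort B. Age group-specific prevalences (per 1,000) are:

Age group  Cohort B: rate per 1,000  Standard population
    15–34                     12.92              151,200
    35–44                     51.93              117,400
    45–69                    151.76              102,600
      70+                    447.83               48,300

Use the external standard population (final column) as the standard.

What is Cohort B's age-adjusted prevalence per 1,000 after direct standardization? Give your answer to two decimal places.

107.87

Standard total = 419,500; weights = 0.3604, 0.2799, 0.2446, 0.1151.
Standardized rate: 0.3604×12.92 + 0.2799×51.93 + 0.2446×151.76 + 0.1151×447.83 = 107.8685 per 1,000.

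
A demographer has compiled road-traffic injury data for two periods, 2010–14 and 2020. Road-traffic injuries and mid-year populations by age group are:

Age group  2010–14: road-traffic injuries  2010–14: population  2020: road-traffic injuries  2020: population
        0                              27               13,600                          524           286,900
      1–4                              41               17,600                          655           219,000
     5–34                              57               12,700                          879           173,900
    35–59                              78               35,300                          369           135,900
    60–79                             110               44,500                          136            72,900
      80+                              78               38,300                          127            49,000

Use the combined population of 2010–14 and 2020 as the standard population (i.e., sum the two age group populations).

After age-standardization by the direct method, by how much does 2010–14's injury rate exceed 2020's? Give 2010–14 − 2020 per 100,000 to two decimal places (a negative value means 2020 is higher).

-25.31

Age-specific rates per 100,000 for 2010–14: 198.53, 232.95, 448.82, 220.96, 247.19, 203.66.
For 2020: 182.64, 299.09, 505.46, 271.52, 186.56, 259.18.
Combined standard total = 1,099,600; weights = 0.2733, 0.2152, 0.1697, 0.1557, 0.1068, 0.0794.
2010–14: 0.2733×198.53 + 0.2152×232.95 + 0.1697×448.82 + 0.1557×220.96 + 0.1068×247.19 + 0.0794×203.66 = 257.5054 per 100,000.
2020: 0.2733×182.64 + 0.2152×299.09 + 0.1697×505.46 + 0.1557×271.52 + 0.1068×186.56 + 0.0794×259.18 = 282.8124 per 100,000.
Difference = 257.5054 − 282.8124 = -25.3070.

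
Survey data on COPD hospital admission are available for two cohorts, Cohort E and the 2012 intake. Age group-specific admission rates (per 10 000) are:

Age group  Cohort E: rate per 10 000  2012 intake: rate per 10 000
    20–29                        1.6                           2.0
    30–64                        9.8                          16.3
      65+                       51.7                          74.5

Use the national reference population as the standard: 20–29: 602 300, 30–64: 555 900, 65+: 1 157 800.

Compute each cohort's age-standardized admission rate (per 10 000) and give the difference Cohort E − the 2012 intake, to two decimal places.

-13.06

Standard total = 2 316 000; weights = 0.2601, 0.2400, 0.4999.
Cohort E: 0.2601×1.6 + 0.2400×9.8 + 0.4999×51.7 = 28.6139 per 10 000.
The 2012 intake: 0.2601×2.0 + 0.2400×16.3 + 0.4999×74.5 = 41.6761 per 10 000.
Difference = 28.6139 − 41.6761 = -13.0622.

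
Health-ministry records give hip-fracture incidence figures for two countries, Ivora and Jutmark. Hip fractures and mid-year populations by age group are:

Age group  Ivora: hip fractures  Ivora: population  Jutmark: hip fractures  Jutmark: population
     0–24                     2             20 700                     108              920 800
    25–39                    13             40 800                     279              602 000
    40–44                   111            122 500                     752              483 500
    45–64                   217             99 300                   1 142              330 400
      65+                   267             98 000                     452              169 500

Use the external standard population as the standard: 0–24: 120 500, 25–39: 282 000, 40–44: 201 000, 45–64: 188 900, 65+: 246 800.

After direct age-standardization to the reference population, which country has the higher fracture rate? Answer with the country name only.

Age-specific rates per 100 000 for Ivora: 9.66, 31.86, 90.61, 218.53, 272.45.
For Jutmark: 11.73, 46.35, 155.53, 345.64, 266.67.
Standard total = 1 039 200; weights = 0.1160, 0.2714, 0.1934, 0.1818, 0.2375.
Ivora: 0.1160×9.66 + 0.2714×31.86 + 0.1934×90.61 + 0.1818×218.53 + 0.2375×272.45 = 131.7199 per 100 000.
Jutmark: 0.1160×11.73 + 0.2714×46.35 + 0.1934×155.53 + 0.1818×345.64 + 0.2375×266.67 = 170.1788 per 100 000.
The crude rates (159.98 vs 109.05) would put Ivora higher, but that reflects its age composition; once standardized to a common age structure, Jutmark has the higher underlying rate.

Jutmark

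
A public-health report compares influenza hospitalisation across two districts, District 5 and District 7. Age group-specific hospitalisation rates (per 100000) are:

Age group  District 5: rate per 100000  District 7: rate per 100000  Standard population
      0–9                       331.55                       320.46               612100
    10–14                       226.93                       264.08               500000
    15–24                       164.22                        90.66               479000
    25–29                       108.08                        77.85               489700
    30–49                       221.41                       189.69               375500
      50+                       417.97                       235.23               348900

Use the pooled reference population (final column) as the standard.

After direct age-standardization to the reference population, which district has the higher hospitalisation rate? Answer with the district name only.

Standard total = 2805200; weights = 0.2182, 0.1782, 0.1708, 0.1746, 0.1339, 0.1244.
District 5: 0.2182×331.55 + 0.1782×226.93 + 0.1708×164.22 + 0.1746×108.08 + 0.1339×221.41 + 0.1244×417.97 = 241.3247 per 100000.
District 7: 0.2182×320.46 + 0.1782×264.08 + 0.1708×90.66 + 0.1746×77.85 + 0.1339×189.69 + 0.1244×235.23 = 200.7141 per 100000.

District 5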